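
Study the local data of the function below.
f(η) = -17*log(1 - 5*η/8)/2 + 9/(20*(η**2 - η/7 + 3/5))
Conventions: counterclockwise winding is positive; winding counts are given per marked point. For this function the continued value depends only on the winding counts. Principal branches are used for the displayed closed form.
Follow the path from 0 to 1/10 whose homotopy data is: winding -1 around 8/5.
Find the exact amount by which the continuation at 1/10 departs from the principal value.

Continued minus principal equals (17)*pi*i.

The rational part is single-valued and drops out of the difference; each branch term changes only by its own monodromy.
(-17/2)*log(1 - η/(8/5)): each positive loop around 8/5 adds 2*pi*i to the log, so winding -1 contributes (-17/2)*(-1)*2*pi*i = (17)*pi*i.
Summing the contributions at η = 1/10 gives (17)*pi*i.


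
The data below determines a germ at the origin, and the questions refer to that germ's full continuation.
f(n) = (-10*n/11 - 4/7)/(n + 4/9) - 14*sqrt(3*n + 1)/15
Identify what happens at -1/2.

Denominator factors: n + 4/9 = -1/18 at n = -1/2 — none vanishes.
Branch term sqrt(1 - n/(-1/3)): argument at -1/2 is -1/2, nonzero, so -1/2 is not its branch point (a point on a principal cut is still regular for the continued germ).
So the germ continues analytically to -1/2.

The point is a regular point.


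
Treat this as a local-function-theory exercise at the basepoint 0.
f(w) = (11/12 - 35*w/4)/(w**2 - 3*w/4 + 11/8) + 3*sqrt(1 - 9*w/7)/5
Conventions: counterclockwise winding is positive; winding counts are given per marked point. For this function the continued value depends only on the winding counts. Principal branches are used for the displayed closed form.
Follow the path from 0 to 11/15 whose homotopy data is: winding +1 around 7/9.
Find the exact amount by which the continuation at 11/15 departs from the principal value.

Continued minus principal equals -(6/175)*sqrt(70).

The rational part is single-valued and drops out of the difference; each branch term changes only by its own monodromy.
(3/5)*sqrt(1 - w/(7/9)): winding +1 is odd, the square root flips sign, contributing -2*(3/5)*sqrt(1 - (11/15)/(7/9)) = -2*(3/5)*sqrt(2/35) = -(6/175)*sqrt(70).
Summing the contributions at w = 11/15 gives -(6/175)*sqrt(70).


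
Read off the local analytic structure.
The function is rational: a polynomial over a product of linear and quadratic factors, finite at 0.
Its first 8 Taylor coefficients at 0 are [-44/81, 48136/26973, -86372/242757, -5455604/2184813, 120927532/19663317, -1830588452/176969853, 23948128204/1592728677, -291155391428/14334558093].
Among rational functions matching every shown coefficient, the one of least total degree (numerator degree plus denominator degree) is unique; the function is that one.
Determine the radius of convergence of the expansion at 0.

No rational of total degree below 5 reproduces all 8 coefficients; solving the [2/3] Pade equations on them gives f(v) = (17*v**2/3 + 27*v/37 - 1)/((v + 9/11)*(v + 3/2)**2), whose expansion matches every shown term.
Denominator factor (v + 3/2)^2: pole of order 2 at -3/2, modulus 3/2.
Denominator factor (v + 9/11): pole of order 1 at -9/11, modulus 9/11.
The radius of convergence is the smallest modulus among the singular points: 9/11.

The radius of convergence is 9/11.


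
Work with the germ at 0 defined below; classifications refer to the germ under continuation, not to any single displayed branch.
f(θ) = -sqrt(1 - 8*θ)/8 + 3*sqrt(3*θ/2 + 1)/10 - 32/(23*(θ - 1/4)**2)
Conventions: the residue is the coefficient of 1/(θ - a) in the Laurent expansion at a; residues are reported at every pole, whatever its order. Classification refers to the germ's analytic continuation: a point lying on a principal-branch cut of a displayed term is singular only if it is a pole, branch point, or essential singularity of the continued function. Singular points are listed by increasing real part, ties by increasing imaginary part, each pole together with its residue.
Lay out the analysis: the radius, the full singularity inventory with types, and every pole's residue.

Radius of convergence at 0: 1/8.
At -2/3: an algebraic (square-root) branch point.
At 1/8: an algebraic (square-root) branch point.
At 1/4: a pole of order 2; residue 0.

Denominator factor (θ - 1/4)^2: pole of order 2 at 1/4, modulus 1/4.
Branch term (-1/8)*sqrt(1 - θ/(1/8)): its argument vanishes at θ = 1/8, a square-root branch point, modulus 1/8.
Branch term (3/10)*sqrt(1 - θ/(-2/3)): its argument vanishes at θ = -2/3, a square-root branch point, modulus 2/3.
The radius of convergence is the smallest modulus among the singular points: 1/8.
The branch terms are analytic at 1/4 and contribute nothing to the residue; only the rational part matters.
At the order-2 pole 1/4 set g(θ) = (θ - (1/4))^2*(rational part) = -32/23.
Order-2 pole: residue = g'(a); g'(1/4) = 0, so the residue is 0.
List the singular points by increasing real part (a conjugate pair: the negative imaginary part first).


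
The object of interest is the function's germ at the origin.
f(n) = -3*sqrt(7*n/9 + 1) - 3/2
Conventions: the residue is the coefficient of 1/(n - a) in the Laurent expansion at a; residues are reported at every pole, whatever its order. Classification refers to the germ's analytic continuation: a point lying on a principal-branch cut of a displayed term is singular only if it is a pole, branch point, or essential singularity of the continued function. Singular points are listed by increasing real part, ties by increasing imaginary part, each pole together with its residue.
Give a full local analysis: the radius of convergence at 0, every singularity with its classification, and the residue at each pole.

Branch term (-3)*sqrt(1 - n/(-9/7)): its argument vanishes at n = -9/7, a square-root branch point, modulus 9/7.
The radius of convergence is the smallest modulus among the singular points: 9/7.

Radius of convergence at 0: 9/7.
At -9/7: an algebraic (square-root) branch point.


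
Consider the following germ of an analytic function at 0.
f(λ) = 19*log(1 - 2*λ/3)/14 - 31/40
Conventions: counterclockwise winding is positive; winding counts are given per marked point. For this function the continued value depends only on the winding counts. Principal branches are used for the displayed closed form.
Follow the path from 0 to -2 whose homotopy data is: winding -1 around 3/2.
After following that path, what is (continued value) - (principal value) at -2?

The rational part is single-valued and drops out of the difference; each branch term changes only by its own monodromy.
(19/14)*log(1 - λ/(3/2)): each positive loop around 3/2 adds 2*pi*i to the log, so winding -1 contributes (19/14)*(-1)*2*pi*i = -(19/7)*pi*i.
Summing the contributions at λ = -2 gives -(19/7)*pi*i.

Continued minus principal equals -(19/7)*pi*i.


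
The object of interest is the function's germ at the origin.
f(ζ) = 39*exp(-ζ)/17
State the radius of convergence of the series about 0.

The radius of convergence is infinite.

The factor exp(-ζ) is entire and contributes no finite singular point.
The polynomial part has no poles.
No finite singular points: the Taylor series at 0 converges everywhere.


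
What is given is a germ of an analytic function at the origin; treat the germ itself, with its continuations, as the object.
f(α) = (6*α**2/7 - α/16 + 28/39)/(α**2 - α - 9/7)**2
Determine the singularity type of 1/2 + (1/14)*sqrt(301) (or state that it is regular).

The point is a pole of order 2.

The denominator factor α**2 - α - 9/7 vanishes at 1/2 + (1/14)*sqrt(301) and appears to the power 2; the numerator there equals 135593/61152 + (89/1568)*sqrt(301), nonzero, and no other factor vanishes.
Hence a pole whose order is the multiplicity, 2.


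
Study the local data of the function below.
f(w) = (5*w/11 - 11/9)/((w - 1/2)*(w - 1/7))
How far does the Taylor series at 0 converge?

The radius of convergence is 1/7.

Denominator factor (w - 1/2): pole of order 1 at 1/2, modulus 1/2.
Denominator factor (w - 1/7): pole of order 1 at 1/7, modulus 1/7.
The radius of convergence is the smallest modulus among the singular points: 1/7.


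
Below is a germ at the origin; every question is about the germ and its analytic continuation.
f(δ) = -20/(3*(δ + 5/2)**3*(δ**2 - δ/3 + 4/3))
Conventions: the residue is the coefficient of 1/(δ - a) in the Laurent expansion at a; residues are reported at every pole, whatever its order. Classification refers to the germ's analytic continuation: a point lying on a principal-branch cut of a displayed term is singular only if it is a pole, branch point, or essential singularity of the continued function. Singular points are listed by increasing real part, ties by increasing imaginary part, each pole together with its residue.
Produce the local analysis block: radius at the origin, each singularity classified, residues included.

Radius of convergence at 0: (2/3)*sqrt(3).
At -5/2: a pole of order 3; residue -230720/1030301.
At (1/6) - ((1/6)*sqrt(47))*i: a pole of order 1; residue (115360/1030301) - ((294400/48424147)*sqrt(47))*i.
At (1/6) + ((1/6)*sqrt(47))*i: a pole of order 1; residue (115360/1030301) + ((294400/48424147)*sqrt(47))*i.

Denominator factor (δ**2 - δ/3 + 4/3): discriminant -47/9, complex-conjugate roots (1/6) + ((1/6)*sqrt(47))*i and (1/6) - ((1/6)*sqrt(47))*i; poles of order 1, moduli (2/3)*sqrt(3) and (2/3)*sqrt(3).
Denominator factor (δ + 5/2)^3: pole of order 3 at -5/2, modulus 5/2.
The radius of convergence is the smallest modulus among the singular points: (2/3)*sqrt(3).
At the order-3 pole -5/2 set g(δ) = (δ - (-5/2))^3*f(δ) = -20/(3*(δ**2 - δ/3 + 4/3)).
Order-3 pole: residue = g''(a)/2; g''(-5/2) = -461440/1030301, so the residue is -230720/1030301.
The factor δ**2 - δ/3 + 4/3 splits as (δ - a)(δ - a') with a = (1/6) - ((1/6)*sqrt(47))*i, a' = (1/6) + ((1/6)*sqrt(47))*i. At the order-1 pole a set g(δ) = (δ - a)*f(δ) = [-20/(3*(δ + 5/2)**3)] / (δ - a').
Simple pole: residue = g(a) at a = (1/6) - ((1/6)*sqrt(47))*i, which is (115360/1030301) - ((294400/48424147)*sqrt(47))*i.
The factor δ**2 - δ/3 + 4/3 splits as (δ - a)(δ - a') with a = (1/6) + ((1/6)*sqrt(47))*i, a' = (1/6) - ((1/6)*sqrt(47))*i. At the order-1 pole a set g(δ) = (δ - a)*f(δ) = [-20/(3*(δ + 5/2)**3)] / (δ - a').
Simple pole: residue = g(a) at a = (1/6) + ((1/6)*sqrt(47))*i, which is (115360/1030301) + ((294400/48424147)*sqrt(47))*i.
List the singular points by increasing real part (a conjugate pair: the negative imaginary part first).


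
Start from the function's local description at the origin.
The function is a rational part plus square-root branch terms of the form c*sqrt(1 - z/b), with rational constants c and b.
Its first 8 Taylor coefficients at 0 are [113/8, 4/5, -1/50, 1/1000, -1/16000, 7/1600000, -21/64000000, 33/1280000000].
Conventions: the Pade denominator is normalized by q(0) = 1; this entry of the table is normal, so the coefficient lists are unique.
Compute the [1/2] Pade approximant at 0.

Taylor coefficients needed (read off): a_0 = 113/8, a_1 = 4/5, a_2 = -1/50, a_3 = 1/1000.
Write the denominator as Q(z) = 1 + q1*z + q2*z^2. Requiring Q*f - P = O(z^4) with deg P <= 1 kills the coefficients of z^2..z^3 in Q*f:
  z^2: a_2 + q1*a_1 + q2*a_0 = 0, i.e. -1/50 + (4/5)*q1 + (113/8)*q2 = 0.
  z^3: a_3 + q1*a_2 + q2*a_1 = 0, i.e. 1/1000 + (-1/50)*q1 + (4/5)*q2 = 0.
Solving this linear system: q1 = 241/7380, q2 = -4/9225.
The numerator is Q*f truncated at degree 1: P0 = a_0 = 113/8; P1 = a_1 + q1*a_0 = 14893/11808.

The Pade approximant has numerator coefficients [113/8, 14893/11808]; denominator coefficients [1, 241/7380, -4/9225].


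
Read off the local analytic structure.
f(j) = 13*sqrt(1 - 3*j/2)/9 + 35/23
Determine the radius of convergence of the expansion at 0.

The radius of convergence is 2/3.

Branch term (13/9)*sqrt(1 - j/(2/3)): its argument vanishes at j = 2/3, a square-root branch point, modulus 2/3.
The radius of convergence is the smallest modulus among the singular points: 2/3.


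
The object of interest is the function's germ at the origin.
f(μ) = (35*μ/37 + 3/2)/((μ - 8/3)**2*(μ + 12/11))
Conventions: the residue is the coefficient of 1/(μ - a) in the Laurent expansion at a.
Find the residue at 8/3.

At the order-2 pole 8/3 set g(μ) = (μ - (8/3))^2*f(μ) = (35*μ/37 + 3/2)/(μ + 12/11).
Order-2 pole: residue = g'(a); g'(8/3) = -37719/1137824, so the residue is -37719/1137824.

The residue is -37719/1137824.


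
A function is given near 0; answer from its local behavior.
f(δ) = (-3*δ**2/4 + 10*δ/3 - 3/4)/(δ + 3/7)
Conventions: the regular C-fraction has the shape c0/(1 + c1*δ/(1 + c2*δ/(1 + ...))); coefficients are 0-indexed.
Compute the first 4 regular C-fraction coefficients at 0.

Taylor coefficients (expand at 0): a_0 = -7/4, a_1 = 427/36, a_2 = -1589/54, a_3 = 11123/162.
c0 = a_0 = -7/4. Peel one level at a time: if S = 1 + c*δ/S' with S'(0) = 1, then c is the δ-coefficient of S and S' = c*δ/(S - 1).
S_1 = c0/f = 1 + (61/9)*δ + (2359/81)*δ^2 + ...; c1 = 61/9.
S_2 = c1*δ/(S_1 - 1) = 1 + (-2359/549)*δ + (1362/3721)*δ^2 + ...; c2 = -2359/549.
S_3 = c2*δ/(S_2 - 1) = 1 + (12258/143899)*δ + ...; c3 = 12258/143899.

The regular C-fraction coefficients are [-7/4, 61/9, -2359/549, 12258/143899].


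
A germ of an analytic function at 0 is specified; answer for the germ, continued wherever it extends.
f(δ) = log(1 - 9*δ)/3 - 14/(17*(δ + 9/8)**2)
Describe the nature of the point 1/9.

The term (1/3)*log(1 - δ/(1/9)) has argument 1 - 1/9/(1/9) = 0 at 1/9: a logarithmic (infinitely-sheeted) branch point; the remaining terms are analytic or single-valued there.

The point is a logarithmic branch point.


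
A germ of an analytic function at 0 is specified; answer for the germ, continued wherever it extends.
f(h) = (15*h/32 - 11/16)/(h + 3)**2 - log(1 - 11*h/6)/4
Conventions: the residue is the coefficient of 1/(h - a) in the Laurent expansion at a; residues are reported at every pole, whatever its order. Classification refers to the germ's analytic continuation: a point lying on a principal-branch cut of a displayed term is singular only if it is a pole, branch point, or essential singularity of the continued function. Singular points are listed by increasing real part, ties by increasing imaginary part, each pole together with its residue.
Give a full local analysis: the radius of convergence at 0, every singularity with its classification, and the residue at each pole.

Denominator factor (h + 3)^2: pole of order 2 at -3, modulus 3.
Branch term (-1/4)*log(1 - h/(6/11)): its argument vanishes at h = 6/11, a logarithmic branch point, modulus 6/11.
The radius of convergence is the smallest modulus among the singular points: 6/11.
The branch term is analytic at -3 and contributes nothing to the residue; only the rational part matters.
At the order-2 pole -3 set g(h) = (h - (-3))^2*(rational part) = 15*h/32 - 11/16.
Order-2 pole: residue = g'(a); g'(-3) = 15/32, so the residue is 15/32.
List the singular points by increasing real part (a conjugate pair: the negative imaginary part first).

Radius of convergence at 0: 6/11.
At -3: a pole of order 2; residue 15/32.
At 6/11: a logarithmic branch point.


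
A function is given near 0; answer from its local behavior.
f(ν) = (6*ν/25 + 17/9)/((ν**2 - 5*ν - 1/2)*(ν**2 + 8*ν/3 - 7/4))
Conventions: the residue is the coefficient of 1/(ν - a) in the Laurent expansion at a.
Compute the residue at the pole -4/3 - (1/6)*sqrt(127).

The factor ν**2 + 8*ν/3 - 7/4 splits as (ν - a)(ν - a') with a = -4/3 - (1/6)*sqrt(127), a' = -4/3 + (1/6)*sqrt(127). At the order-1 pole a set g(ν) = (ν - a)*f(ν) = [(6*ν/25 + 17/9)/(ν**2 - 5*ν - 1/2)] / (ν - a').
Simple pole: residue = g(a) at a = -4/3 - (1/6)*sqrt(127), which is -1228/12585 + (61036/7991475)*sqrt(127).

The residue is -1228/12585 + (61036/7991475)*sqrt(127).


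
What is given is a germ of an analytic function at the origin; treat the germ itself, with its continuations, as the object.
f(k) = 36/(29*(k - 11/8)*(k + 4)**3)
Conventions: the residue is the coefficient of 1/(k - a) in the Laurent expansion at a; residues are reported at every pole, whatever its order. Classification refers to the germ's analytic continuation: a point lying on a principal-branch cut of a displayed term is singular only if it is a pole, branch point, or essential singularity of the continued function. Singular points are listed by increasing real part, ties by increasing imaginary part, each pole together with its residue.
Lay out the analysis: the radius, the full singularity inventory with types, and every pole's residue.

Radius of convergence at 0: 11/8.
At -4: a pole of order 3; residue -18432/2305703.
At 11/8: a pole of order 1; residue 18432/2305703.

Denominator factor (k + 4)^3: pole of order 3 at -4, modulus 4.
Denominator factor (k - 11/8): pole of order 1 at 11/8, modulus 11/8.
The radius of convergence is the smallest modulus among the singular points: 11/8.
At the order-3 pole -4 set g(k) = (k - (-4))^3*f(k) = 36/(29*(k - 11/8)).
Order-3 pole: residue = g''(a)/2; g''(-4) = -36864/2305703, so the residue is -18432/2305703.
At the order-1 pole 11/8 set g(k) = (k - (11/8))*f(k) = 36/(29*(k + 4)**3).
Simple pole: residue = g(a) at a = 11/8, which is 18432/2305703.
List the singular points by increasing real part (a conjugate pair: the negative imaginary part first).


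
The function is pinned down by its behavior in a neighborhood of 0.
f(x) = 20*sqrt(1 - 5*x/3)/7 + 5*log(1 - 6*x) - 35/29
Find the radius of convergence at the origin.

Branch term (20/7)*sqrt(1 - x/(3/5)): its argument vanishes at x = 3/5, a square-root branch point, modulus 3/5.
Branch term (5)*log(1 - x/(1/6)): its argument vanishes at x = 1/6, a logarithmic branch point, modulus 1/6.
The radius of convergence is the smallest modulus among the singular points: 1/6.

The radius of convergence is 1/6.


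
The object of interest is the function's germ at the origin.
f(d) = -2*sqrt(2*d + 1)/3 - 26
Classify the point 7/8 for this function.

The point is a regular point.

There is no denominator, hence no pole anywhere.
Branch term sqrt(1 - d/(-1/2)): argument at 7/8 is 11/4, nonzero, so 7/8 is not its branch point (a point on a principal cut is still regular for the continued germ).
So the germ continues analytically to 7/8.


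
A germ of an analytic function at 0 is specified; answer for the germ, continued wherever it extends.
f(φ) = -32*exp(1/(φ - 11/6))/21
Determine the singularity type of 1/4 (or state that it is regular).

The point is a regular point.

There is no denominator, hence no pole anywhere.
The essential point of exp(1/(φ - (11/6))) is 11/6, not 1/4.
So the germ continues analytically to 1/4.


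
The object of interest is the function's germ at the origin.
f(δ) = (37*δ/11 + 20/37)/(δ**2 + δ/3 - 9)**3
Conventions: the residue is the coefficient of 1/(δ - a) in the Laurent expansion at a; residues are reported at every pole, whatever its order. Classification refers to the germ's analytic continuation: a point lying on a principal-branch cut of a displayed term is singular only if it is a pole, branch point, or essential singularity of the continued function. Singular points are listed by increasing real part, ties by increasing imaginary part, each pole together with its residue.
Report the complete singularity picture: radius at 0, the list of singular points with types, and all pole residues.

Radius of convergence at 0: -1/6 + (5/6)*sqrt(13).
At -1/6 - (5/6)*sqrt(13): a pole of order 3; residue (11907/2794309375)*sqrt(13).
At -1/6 + (5/6)*sqrt(13): a pole of order 3; residue -(11907/2794309375)*sqrt(13).

Denominator factor (δ**2 + δ/3 - 9)^3: discriminant 325/9, real irrational roots -1/6 + (5/6)*sqrt(13) and -1/6 - (5/6)*sqrt(13); poles of order 3, moduli -1/6 + (5/6)*sqrt(13) and 1/6 + (5/6)*sqrt(13).
The radius of convergence is the smallest modulus among the singular points: -1/6 + (5/6)*sqrt(13).
The factor δ**2 + δ/3 - 9 splits as (δ - a)(δ - a') with a = -1/6 - (5/6)*sqrt(13), a' = -1/6 + (5/6)*sqrt(13). At the order-3 pole a set g(δ) = (δ - a)^3*f(δ) = [37*δ/11 + 20/37] / (δ - a')^3.
Order-3 pole: residue = g''(a)/2; g''(-1/6 - (5/6)*sqrt(13)) = (23814/2794309375)*sqrt(13), so the residue is (11907/2794309375)*sqrt(13).
The factor δ**2 + δ/3 - 9 splits as (δ - a)(δ - a') with a = -1/6 + (5/6)*sqrt(13), a' = -1/6 - (5/6)*sqrt(13). At the order-3 pole a set g(δ) = (δ - a)^3*f(δ) = [37*δ/11 + 20/37] / (δ - a')^3.
Order-3 pole: residue = g''(a)/2; g''(-1/6 + (5/6)*sqrt(13)) = -(23814/2794309375)*sqrt(13), so the residue is -(11907/2794309375)*sqrt(13).
List the singular points by increasing real part (a conjugate pair: the negative imaginary part first).


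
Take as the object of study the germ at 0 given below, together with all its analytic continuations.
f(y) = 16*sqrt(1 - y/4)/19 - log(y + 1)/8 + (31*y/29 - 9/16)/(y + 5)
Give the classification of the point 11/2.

Denominator factors: y + 5 = 21/2 at y = 11/2 — none vanishes.
Branch term sqrt(1 - y/(4)): argument at 11/2 is -3/8, nonzero, so 11/2 is not its branch point (a point on a principal cut is still regular for the continued germ).
Branch term log(1 - y/(-1)): argument at 11/2 is 13/2, nonzero, so 11/2 is not its branch point (a point on a principal cut is still regular for the continued germ).
So the germ continues analytically to 11/2.

The point is a regular point.


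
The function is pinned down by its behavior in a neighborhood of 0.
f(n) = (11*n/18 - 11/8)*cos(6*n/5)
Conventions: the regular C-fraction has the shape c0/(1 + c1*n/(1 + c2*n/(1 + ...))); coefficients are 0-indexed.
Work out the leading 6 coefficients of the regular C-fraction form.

Taylor coefficients (expand at 0): a_0 = -11/8, a_1 = 11/18, a_2 = 99/100, a_3 = -11/25, a_4 = -297/2500, a_5 = 33/625.
c0 = a_0 = -11/8. Peel one level at a time: if S = 1 + c*n/S' with S'(0) = 1, then c is the n-coefficient of S and S' = c*n/(S - 1).
S_1 = c0/f = 1 + (4/9)*n + (1858/2025)*n^2 + ...; c1 = 4/9.
S_2 = c1*n/(S_1 - 1) = 1 + (-929/450)*n + (8361/2500)*n^2 + ...; c2 = -929/450.
S_3 = c2*n/(S_2 - 1) = 1 + (81/50)*n + (-2187/4645)*n^2 + ...; c3 = 81/50.
S_4 = c3*n/(S_3 - 1) = 1 + (270/929)*n + (-38580/863041)*n^2 + ...; c4 = 270/929.
S_5 = c4*n/(S_4 - 1) = 1 + (1286/8361)*n + ...; c5 = 1286/8361.

The regular C-fraction coefficients are [-11/8, 4/9, -929/450, 81/50, 270/929, 1286/8361].


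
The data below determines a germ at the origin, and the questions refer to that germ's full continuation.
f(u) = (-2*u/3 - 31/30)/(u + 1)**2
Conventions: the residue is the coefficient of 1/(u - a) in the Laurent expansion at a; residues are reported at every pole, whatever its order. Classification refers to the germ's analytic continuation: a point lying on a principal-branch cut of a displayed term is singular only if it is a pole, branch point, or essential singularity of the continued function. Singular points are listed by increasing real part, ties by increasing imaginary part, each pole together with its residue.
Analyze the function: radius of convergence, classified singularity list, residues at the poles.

Radius of convergence at 0: 1.
At -1: a pole of order 2; residue -2/3.

Denominator factor (u + 1)^2: pole of order 2 at -1, modulus 1.
The radius of convergence is the smallest modulus among the singular points: 1.
At the order-2 pole -1 set g(u) = (u - (-1))^2*f(u) = -2*u/3 - 31/30.
Order-2 pole: residue = g'(a); g'(-1) = -2/3, so the residue is -2/3.


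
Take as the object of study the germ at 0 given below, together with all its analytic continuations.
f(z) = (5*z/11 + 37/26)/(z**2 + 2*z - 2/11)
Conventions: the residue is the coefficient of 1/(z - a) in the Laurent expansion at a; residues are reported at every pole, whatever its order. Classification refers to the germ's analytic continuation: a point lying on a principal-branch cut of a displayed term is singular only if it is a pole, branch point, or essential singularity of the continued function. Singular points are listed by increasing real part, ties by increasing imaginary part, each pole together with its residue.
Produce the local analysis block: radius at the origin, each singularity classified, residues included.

Denominator factor (z**2 + 2*z - 2/11): discriminant 52/11, real irrational roots -1 + (1/11)*sqrt(143) and -1 - (1/11)*sqrt(143); poles of order 1, moduli -1 + (1/11)*sqrt(143) and 1 + (1/11)*sqrt(143).
The radius of convergence is the smallest modulus among the singular points: -1 + (1/11)*sqrt(143).
The factor z**2 + 2*z - 2/11 splits as (z - a)(z - a') with a = -1 - (1/11)*sqrt(143), a' = -1 + (1/11)*sqrt(143). At the order-1 pole a set g(z) = (z - a)*f(z) = [5*z/11 + 37/26] / (z - a').
Simple pole: residue = g(a) at a = -1 - (1/11)*sqrt(143), which is 5/22 - (277/7436)*sqrt(143).
The factor z**2 + 2*z - 2/11 splits as (z - a)(z - a') with a = -1 + (1/11)*sqrt(143), a' = -1 - (1/11)*sqrt(143). At the order-1 pole a set g(z) = (z - a)*f(z) = [5*z/11 + 37/26] / (z - a').
Simple pole: residue = g(a) at a = -1 + (1/11)*sqrt(143), which is 5/22 + (277/7436)*sqrt(143).
List the singular points by increasing real part (a conjugate pair: the negative imaginary part first).

Radius of convergence at 0: -1 + (1/11)*sqrt(143).
At -1 - (1/11)*sqrt(143): a pole of order 1; residue 5/22 - (277/7436)*sqrt(143).
At -1 + (1/11)*sqrt(143): a pole of order 1; residue 5/22 + (277/7436)*sqrt(143).


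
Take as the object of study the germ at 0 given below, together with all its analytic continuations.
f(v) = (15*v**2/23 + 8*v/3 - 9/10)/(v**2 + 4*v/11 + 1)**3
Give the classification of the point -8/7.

Denominator factors: v**2 + 4*v/11 + 1 = 1019/539 at v = -8/7 — none vanishes.
So the germ continues analytically to -8/7.

The point is a regular point.


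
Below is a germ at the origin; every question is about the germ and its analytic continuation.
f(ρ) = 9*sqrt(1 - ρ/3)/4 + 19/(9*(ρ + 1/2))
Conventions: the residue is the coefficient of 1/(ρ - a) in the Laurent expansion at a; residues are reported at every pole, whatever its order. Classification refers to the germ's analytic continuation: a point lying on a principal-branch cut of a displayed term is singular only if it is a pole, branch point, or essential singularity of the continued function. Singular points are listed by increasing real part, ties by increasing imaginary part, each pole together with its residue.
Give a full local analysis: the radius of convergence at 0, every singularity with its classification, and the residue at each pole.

Radius of convergence at 0: 1/2.
At -1/2: a pole of order 1; residue 19/9.
At 3: an algebraic (square-root) branch point.

Denominator factor (ρ + 1/2): pole of order 1 at -1/2, modulus 1/2.
Branch term (9/4)*sqrt(1 - ρ/(3)): its argument vanishes at ρ = 3, a square-root branch point, modulus 3.
The radius of convergence is the smallest modulus among the singular points: 1/2.
The branch term is analytic at -1/2 and contributes nothing to the residue; only the rational part matters.
At the order-1 pole -1/2 set g(ρ) = (ρ - (-1/2))*(rational part) = 19/9.
Simple pole: residue = g(a) at a = -1/2, which is 19/9.
List the singular points by increasing real part (a conjugate pair: the negative imaginary part first).


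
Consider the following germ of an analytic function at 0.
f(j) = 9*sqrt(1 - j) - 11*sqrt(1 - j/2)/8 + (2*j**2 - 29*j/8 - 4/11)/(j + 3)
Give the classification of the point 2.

The term (-11/8)*sqrt(1 - j/(2)) has argument 1 - 2/(2) = 0 at 2: a square-root (algebraic, two-sheeted) branch point; the remaining terms are analytic or single-valued there.

The point is an algebraic (square-root) branch point.


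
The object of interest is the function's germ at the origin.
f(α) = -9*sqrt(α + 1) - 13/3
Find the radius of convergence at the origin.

Branch term (-9)*sqrt(1 - α/(-1)): its argument vanishes at α = -1, a square-root branch point, modulus 1.
The radius of convergence is the smallest modulus among the singular points: 1.

The radius of convergence is 1.


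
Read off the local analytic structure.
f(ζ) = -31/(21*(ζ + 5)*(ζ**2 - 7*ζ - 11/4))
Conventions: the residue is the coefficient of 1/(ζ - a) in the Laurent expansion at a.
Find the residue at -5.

At the order-1 pole -5 set g(ζ) = (ζ - (-5))*f(ζ) = -31/(21*(ζ**2 - 7*ζ - 11/4)).
Simple pole: residue = g(a) at a = -5, which is -124/4809.

The residue is -124/4809.


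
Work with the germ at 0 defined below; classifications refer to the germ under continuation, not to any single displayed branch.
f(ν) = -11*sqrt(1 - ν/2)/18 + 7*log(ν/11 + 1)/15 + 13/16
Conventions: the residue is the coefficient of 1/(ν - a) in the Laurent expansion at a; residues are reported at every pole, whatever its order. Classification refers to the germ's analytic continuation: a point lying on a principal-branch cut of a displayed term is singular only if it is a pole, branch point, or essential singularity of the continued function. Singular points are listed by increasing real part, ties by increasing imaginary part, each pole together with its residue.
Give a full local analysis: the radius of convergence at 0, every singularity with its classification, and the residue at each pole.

Radius of convergence at 0: 2.
At -11: a logarithmic branch point.
At 2: an algebraic (square-root) branch point.

Branch term (-11/18)*sqrt(1 - ν/(2)): its argument vanishes at ν = 2, a square-root branch point, modulus 2.
Branch term (7/15)*log(1 - ν/(-11)): its argument vanishes at ν = -11, a logarithmic branch point, modulus 11.
The radius of convergence is the smallest modulus among the singular points: 2.
List the singular points by increasing real part (a conjugate pair: the negative imaginary part first).


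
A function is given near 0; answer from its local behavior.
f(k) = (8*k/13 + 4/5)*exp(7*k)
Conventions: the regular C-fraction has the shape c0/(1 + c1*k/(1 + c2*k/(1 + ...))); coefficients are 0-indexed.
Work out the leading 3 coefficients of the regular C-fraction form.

Taylor coefficients (expand at 0): a_0 = 4/5, a_1 = 404/65, a_2 = 1554/65.
c0 = a_0 = 4/5. Peel one level at a time: if S = 1 + c*k/S' with S'(0) = 1, then c is the k-coefficient of S and S' = c*k/(S - 1).
S_1 = c0/f = 1 + (-101/13)*k + (10301/338)*k^2 + ...; c1 = -101/13.
S_2 = c1*k/(S_1 - 1) = 1 + (10301/2626)*k + ...; c2 = 10301/2626.

The regular C-fraction coefficients are [4/5, -101/13, 10301/2626].


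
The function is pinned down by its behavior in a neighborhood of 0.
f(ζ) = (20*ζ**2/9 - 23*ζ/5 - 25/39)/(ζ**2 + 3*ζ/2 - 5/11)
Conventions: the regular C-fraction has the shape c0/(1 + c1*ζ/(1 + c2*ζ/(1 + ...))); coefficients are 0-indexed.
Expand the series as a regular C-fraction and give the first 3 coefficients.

Taylor coefficients (expand at 0): a_0 = 55/39, a_1 = 9603/650, a_2 = 2747591/58500.
c0 = a_0 = 55/39. Peel one level at a time: if S = 1 + c*ζ/S' with S'(0) = 1, then c is the ζ-coefficient of S and S' = c*ζ/(S - 1).
S_1 = c0/f = 1 + (-2619/250)*ζ + (7166479/93750)*ζ^2 + ...; c1 = -2619/250.
S_2 = c1*ζ/(S_1 - 1) = 1 + (7166479/982125)*ζ + ...; c2 = 7166479/982125.

The regular C-fraction coefficients are [55/39, -2619/250, 7166479/982125].


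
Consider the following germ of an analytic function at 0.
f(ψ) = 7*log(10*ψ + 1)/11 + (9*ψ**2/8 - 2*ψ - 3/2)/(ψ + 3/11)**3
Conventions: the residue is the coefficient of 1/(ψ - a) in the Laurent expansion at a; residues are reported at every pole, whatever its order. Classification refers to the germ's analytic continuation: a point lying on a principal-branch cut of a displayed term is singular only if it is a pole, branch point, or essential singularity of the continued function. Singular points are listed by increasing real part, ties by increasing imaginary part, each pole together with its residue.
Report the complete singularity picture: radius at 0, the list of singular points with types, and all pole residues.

Radius of convergence at 0: 1/10.
At -3/11: a pole of order 3; residue 9/8.
At -1/10: a logarithmic branch point.

Denominator factor (ψ + 3/11)^3: pole of order 3 at -3/11, modulus 3/11.
Branch term (7/11)*log(1 - ψ/(-1/10)): its argument vanishes at ψ = -1/10, a logarithmic branch point, modulus 1/10.
The radius of convergence is the smallest modulus among the singular points: 1/10.
The branch term is analytic at -3/11 and contributes nothing to the residue; only the rational part matters.
At the order-3 pole -3/11 set g(ψ) = (ψ - (-3/11))^3*(rational part) = 9*ψ**2/8 - 2*ψ - 3/2.
Order-3 pole: residue = g''(a)/2; g''(-3/11) = 9/4, so the residue is 9/8.
List the singular points by increasing real part (a conjugate pair: the negative imaginary part first).


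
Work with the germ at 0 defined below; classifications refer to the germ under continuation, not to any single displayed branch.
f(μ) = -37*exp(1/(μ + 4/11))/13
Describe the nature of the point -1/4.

There is no denominator, hence no pole anywhere.
The essential point of exp(1/(μ - (-4/11))) is -4/11, not -1/4.
So the germ continues analytically to -1/4.

The point is a regular point.


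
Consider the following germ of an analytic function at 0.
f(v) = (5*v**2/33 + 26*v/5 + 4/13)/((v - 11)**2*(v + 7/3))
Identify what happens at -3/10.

Denominator factors: v + 7/3 = 61/30 at v = -3/10; v - 11 = -113/10 at v = -3/10 — none vanishes.
So the germ continues analytically to -3/10.

The point is a regular point.


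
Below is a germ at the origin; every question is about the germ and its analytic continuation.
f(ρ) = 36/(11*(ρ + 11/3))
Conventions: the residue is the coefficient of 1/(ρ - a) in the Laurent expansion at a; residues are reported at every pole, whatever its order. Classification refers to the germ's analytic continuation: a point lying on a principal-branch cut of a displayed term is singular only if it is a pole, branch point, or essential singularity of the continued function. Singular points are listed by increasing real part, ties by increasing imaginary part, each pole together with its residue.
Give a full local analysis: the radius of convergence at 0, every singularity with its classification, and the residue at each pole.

Radius of convergence at 0: 11/3.
At -11/3: a pole of order 1; residue 36/11.

Denominator factor (ρ + 11/3): pole of order 1 at -11/3, modulus 11/3.
The radius of convergence is the smallest modulus among the singular points: 11/3.
At the order-1 pole -11/3 set g(ρ) = (ρ - (-11/3))*f(ρ) = 36/11.
Simple pole: residue = g(a) at a = -11/3, which is 36/11.


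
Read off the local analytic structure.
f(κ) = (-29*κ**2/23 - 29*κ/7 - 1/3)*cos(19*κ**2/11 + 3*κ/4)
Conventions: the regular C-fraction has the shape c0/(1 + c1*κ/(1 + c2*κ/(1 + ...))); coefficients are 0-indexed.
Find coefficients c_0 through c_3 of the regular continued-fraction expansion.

Taylor coefficients (expand at 0): a_0 = -1/3, a_1 = -29/7, a_2 = -859/736, a_3 = 3935/2464.
c0 = a_0 = -1/3. Peel one level at a time: if S = 1 + c*κ/S' with S'(0) = 1, then c is the κ-coefficient of S and S' = c*κ/(S - 1).
S_1 = c0/f = 1 + (-87/7)*κ + (5444511/36064)*κ^2 + ...; c1 = -87/7.
S_2 = c1*κ/(S_1 - 1) = 1 + (1814837/149408)*κ + (2329456579/5011229696)*κ^2 + ...; c2 = 1814837/149408.
S_3 = c2*κ/(S_2 - 1) = 1 + (-16306196053/426094690208)*κ + ...; c3 = -16306196053/426094690208.

The regular C-fraction coefficients are [-1/3, -87/7, 1814837/149408, -16306196053/426094690208].


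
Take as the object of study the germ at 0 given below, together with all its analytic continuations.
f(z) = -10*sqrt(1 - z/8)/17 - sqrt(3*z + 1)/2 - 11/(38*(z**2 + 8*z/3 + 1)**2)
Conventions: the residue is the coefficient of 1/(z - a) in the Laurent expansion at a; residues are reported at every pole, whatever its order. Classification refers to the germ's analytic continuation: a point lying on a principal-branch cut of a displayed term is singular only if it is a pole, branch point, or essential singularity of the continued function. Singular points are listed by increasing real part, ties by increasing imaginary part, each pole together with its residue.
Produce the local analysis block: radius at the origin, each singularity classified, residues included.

Denominator factor (z**2 + 8*z/3 + 1)^2: discriminant 28/9, real irrational roots -4/3 + (1/3)*sqrt(7) and -4/3 - (1/3)*sqrt(7); poles of order 2, moduli 4/3 - (1/3)*sqrt(7) and 4/3 + (1/3)*sqrt(7).
Branch term (-1/2)*sqrt(1 - z/(-1/3)): its argument vanishes at z = -1/3, a square-root branch point, modulus 1/3.
Branch term (-10/17)*sqrt(1 - z/(8)): its argument vanishes at z = 8, a square-root branch point, modulus 8.
The radius of convergence is the smallest modulus among the singular points: 1/3.
The branch terms are analytic at -4/3 - (1/3)*sqrt(7) and contribute nothing to the residue; only the rational part matters.
The factor z**2 + 8*z/3 + 1 splits as (z - a)(z - a') with a = -4/3 - (1/3)*sqrt(7), a' = -4/3 + (1/3)*sqrt(7). At the order-2 pole a set g(z) = (z - a)^2*(rational part) = [-11/38] / (z - a')^2.
Order-2 pole: residue = g'(a); g'(-4/3 - (1/3)*sqrt(7)) = -(297/7448)*sqrt(7), so the residue is -(297/7448)*sqrt(7).
The branch terms are analytic at -4/3 + (1/3)*sqrt(7) and contribute nothing to the residue; only the rational part matters.
The factor z**2 + 8*z/3 + 1 splits as (z - a)(z - a') with a = -4/3 + (1/3)*sqrt(7), a' = -4/3 - (1/3)*sqrt(7). At the order-2 pole a set g(z) = (z - a)^2*(rational part) = [-11/38] / (z - a')^2.
Order-2 pole: residue = g'(a); g'(-4/3 + (1/3)*sqrt(7)) = (297/7448)*sqrt(7), so the residue is (297/7448)*sqrt(7).
List the singular points by increasing real part (a conjugate pair: the negative imaginary part first).

Radius of convergence at 0: 1/3.
At -4/3 - (1/3)*sqrt(7): a pole of order 2; residue -(297/7448)*sqrt(7).
At -4/3 + (1/3)*sqrt(7): a pole of order 2; residue (297/7448)*sqrt(7).
At -1/3: an algebraic (square-root) branch point.
At 8: an algebraic (square-root) branch point.


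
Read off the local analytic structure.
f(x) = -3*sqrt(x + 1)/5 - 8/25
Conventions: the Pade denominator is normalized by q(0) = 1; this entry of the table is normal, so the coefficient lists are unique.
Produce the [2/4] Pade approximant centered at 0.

Taylor coefficients needed (expand at 0): a_0 = -23/25, a_1 = -3/10, a_2 = 3/40, a_3 = -3/80, a_4 = 3/128, a_5 = -21/1280, a_6 = 63/5120.
Write the denominator as Q(x) = 1 + q1*x + q2*x^2 + q3*x^3 + q4*x^4. Requiring Q*f - P = O(x^7) with deg P <= 2 kills the coefficients of x^3..x^6 in Q*f:
  x^3: a_3 + q1*a_2 + q2*a_1 + q3*a_0 = 0, i.e. -3/80 + (3/40)*q1 + (-3/10)*q2 + (-23/25)*q3 = 0.
  x^4: a_4 + q1*a_3 + q2*a_2 + q3*a_1 + q4*a_0 = 0, i.e. 3/128 + (-3/80)*q1 + (3/40)*q2 + (-3/10)*q3 + (-23/25)*q4 = 0.
  x^5: a_5 + q1*a_4 + q2*a_3 + q3*a_2 + q4*a_1 = 0, i.e. -21/1280 + (3/128)*q1 + (-3/80)*q2 + (3/40)*q3 + (-3/10)*q4 = 0.
  x^6: a_6 + q1*a_5 + q2*a_4 + q3*a_3 + q4*a_2 = 0, i.e. 63/5120 + (-21/1280)*q1 + (3/128)*q2 + (-3/80)*q3 + (3/40)*q4 = 0.
Solving this linear system: q1 = 10439/10227, q2 = 6809/40908, q3 = -645/54544, q4 = 565/436352.
The numerator is Q*f truncated at degree 2: P0 = a_0 = -23/25; P1 = a_1 + q1*a_0 = -633599/511350; P2 = a_2 + q1*a_1 + q2*a_0 = -112307/292200.

The Pade approximant has numerator coefficients [-23/25, -633599/511350, -112307/292200]; denominator coefficients [1, 10439/10227, 6809/40908, -645/54544, 565/436352].


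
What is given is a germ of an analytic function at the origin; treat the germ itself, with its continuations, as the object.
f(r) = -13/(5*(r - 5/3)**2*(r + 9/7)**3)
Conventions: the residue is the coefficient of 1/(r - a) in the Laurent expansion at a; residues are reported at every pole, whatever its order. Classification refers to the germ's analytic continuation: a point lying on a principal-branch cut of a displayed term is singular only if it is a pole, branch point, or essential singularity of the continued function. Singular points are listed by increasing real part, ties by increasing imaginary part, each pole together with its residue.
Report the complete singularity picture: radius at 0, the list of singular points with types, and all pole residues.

Denominator factor (r + 9/7)^3: pole of order 3 at -9/7, modulus 9/7.
Denominator factor (r - 5/3)^2: pole of order 2 at 5/3, modulus 5/3.
The radius of convergence is the smallest modulus among the singular points: 9/7.
At the order-3 pole -9/7 set g(r) = (r - (-9/7))^3*f(r) = -13/(5*(r - 5/3)**2).
Order-3 pole: residue = g''(a)/2; g''(-9/7) = -7584759/36940840, so the residue is -7584759/73881680.
At the order-2 pole 5/3 set g(r) = (r - (5/3))^2*f(r) = -13/(5*(r + 9/7)**3).
Order-2 pole: residue = g'(a); g'(5/3) = 7584759/73881680, so the residue is 7584759/73881680.
List the singular points by increasing real part (a conjugate pair: the negative imaginary part first).

Radius of convergence at 0: 9/7.
At -9/7: a pole of order 3; residue -7584759/73881680.
At 5/3: a pole of order 2; residue 7584759/73881680.
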